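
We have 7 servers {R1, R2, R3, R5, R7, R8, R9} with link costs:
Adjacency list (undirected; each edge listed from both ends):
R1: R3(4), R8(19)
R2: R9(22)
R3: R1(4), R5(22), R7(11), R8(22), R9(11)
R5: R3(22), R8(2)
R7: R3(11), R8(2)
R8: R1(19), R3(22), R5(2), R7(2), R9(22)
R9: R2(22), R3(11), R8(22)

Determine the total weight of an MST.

52

Prim's algorithm from R8:
Step 1: cheapest edge leaving the tree is R5–R8 (2); add R5.
Step 2: cheapest edge leaving the tree is R7–R8 (2); add R7.
Step 3: cheapest edge leaving the tree is R3–R7 (11); add R3.
Step 4: cheapest edge leaving the tree is R1–R3 (4); add R1.
Step 5: cheapest edge leaving the tree is R3–R9 (11); add R9.
Step 6: cheapest edge leaving the tree is R2–R9 (22); add R2.
MST edges: R5–R8, R7–R8, R3–R7, R1–R3, R3–R9, R2–R9; total weight 2+2+11+4+11+22 = 52.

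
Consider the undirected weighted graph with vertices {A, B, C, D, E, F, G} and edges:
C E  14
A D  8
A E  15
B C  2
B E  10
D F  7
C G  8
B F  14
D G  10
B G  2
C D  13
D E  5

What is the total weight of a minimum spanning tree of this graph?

Prim, starting at F.
Step 1: cheapest edge leaving the tree is D F (7); add D.
Step 2: cheapest edge leaving the tree is D E (5); add E.
Step 3: cheapest edge leaving the tree is A D (8); add A.
Step 4: cheapest edge leaving the tree is B E (10); add B.
Step 5: cheapest edge leaving the tree is B C (2); add C.
Step 6: cheapest edge leaving the tree is B G (2); add G.
MST edges: D F, D E, A D, B E, B C, B G; total weight 7+5+8+10+2+2 = 34.

34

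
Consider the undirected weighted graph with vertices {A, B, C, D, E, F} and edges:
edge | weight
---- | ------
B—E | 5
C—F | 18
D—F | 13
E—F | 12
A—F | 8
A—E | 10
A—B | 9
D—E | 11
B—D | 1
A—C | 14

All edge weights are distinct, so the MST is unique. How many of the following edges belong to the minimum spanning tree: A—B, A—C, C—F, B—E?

3

Kruskal: consider edges lightest-first.
B—D (1): add — endpoints in different components.
B—E (5): add — endpoints in different components.
A—F (8): add — endpoints in different components.
A—B (9): add — endpoints in different components.
A—E (10): skip — A and E already connected.
D—E (11): skip — D and E already connected.
E—F (12): skip — E and F already connected.
D—F (13): skip — D and F already connected.
A—C (14): add — endpoints in different components.
MST edge set: {B—D, B—E, A—F, A—B, A—C}.
Of the listed edges, {A—B, A—C, B—E} are in the MST → 3.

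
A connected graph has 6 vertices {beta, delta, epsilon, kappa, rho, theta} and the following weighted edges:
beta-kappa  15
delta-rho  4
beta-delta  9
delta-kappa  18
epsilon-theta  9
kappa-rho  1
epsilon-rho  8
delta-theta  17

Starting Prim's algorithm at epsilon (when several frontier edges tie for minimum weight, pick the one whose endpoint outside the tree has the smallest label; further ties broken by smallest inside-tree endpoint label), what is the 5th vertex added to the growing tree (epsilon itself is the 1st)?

Prim's algorithm from epsilon:
Step 1: cheapest edge leaving the tree is epsilon-rho (8); add rho.
Step 2: cheapest edge leaving the tree is kappa-rho (1); add kappa.
Step 3: cheapest edge leaving the tree is delta-rho (4); add delta.
Step 4: cheapest edge leaving the tree is beta-delta (9); add beta.
Step 5: cheapest edge leaving the tree is epsilon-theta (9); add theta.
Vertex order: epsilon, rho, kappa, delta, beta, theta. The 5th vertex is beta.

beta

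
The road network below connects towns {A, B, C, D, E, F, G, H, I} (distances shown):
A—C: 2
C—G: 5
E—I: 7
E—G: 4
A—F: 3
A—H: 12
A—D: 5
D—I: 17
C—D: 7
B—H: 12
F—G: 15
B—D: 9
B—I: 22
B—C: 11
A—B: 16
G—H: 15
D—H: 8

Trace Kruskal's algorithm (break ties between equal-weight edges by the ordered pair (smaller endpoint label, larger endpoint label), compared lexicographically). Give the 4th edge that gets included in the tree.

A-D

Sort edges by weight, then run Kruskal:
A—C (2): add — endpoints in different components.
A—F (3): add — endpoints in different components.
E—G (4): add — endpoints in different components.
A—D (5): add — endpoints in different components.
C—G (5): add — endpoints in different components.
C—D (7): skip — C and D already connected.
E—I (7): add — endpoints in different components.
D—H (8): add — endpoints in different components.
B—D (9): add — endpoints in different components.
The 4th edge added is A—D.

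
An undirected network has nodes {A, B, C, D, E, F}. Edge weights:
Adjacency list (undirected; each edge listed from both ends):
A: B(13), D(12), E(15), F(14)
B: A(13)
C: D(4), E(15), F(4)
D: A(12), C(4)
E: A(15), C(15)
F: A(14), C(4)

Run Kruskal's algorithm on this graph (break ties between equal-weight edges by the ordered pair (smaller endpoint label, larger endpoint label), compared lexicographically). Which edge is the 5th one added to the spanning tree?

A-E

Sort edges by weight, then run Kruskal:
C–D (4): add — endpoints in different components.
C–F (4): add — endpoints in different components.
A–D (12): add — endpoints in different components.
A–B (13): add — endpoints in different components.
A–F (14): skip — A and F already connected.
A–E (15): add — endpoints in different components.
The 5th edge added is A–E.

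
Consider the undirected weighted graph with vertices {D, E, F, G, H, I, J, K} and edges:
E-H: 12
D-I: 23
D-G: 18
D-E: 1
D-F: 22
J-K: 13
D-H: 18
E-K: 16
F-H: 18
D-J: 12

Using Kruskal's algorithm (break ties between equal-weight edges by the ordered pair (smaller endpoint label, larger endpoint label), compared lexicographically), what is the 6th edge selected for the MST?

Sort edges by weight, then run Kruskal:
D-E (1): add — endpoints in different components.
D-J (12): add — endpoints in different components.
E-H (12): add — endpoints in different components.
J-K (13): add — endpoints in different components.
E-K (16): skip — E and K already connected.
D-G (18): add — endpoints in different components.
D-H (18): skip — D and H already connected.
F-H (18): add — endpoints in different components.
D-F (22): skip — D and F already connected.
D-I (23): add — endpoints in different components.
The 6th edge added is F-H.

F-H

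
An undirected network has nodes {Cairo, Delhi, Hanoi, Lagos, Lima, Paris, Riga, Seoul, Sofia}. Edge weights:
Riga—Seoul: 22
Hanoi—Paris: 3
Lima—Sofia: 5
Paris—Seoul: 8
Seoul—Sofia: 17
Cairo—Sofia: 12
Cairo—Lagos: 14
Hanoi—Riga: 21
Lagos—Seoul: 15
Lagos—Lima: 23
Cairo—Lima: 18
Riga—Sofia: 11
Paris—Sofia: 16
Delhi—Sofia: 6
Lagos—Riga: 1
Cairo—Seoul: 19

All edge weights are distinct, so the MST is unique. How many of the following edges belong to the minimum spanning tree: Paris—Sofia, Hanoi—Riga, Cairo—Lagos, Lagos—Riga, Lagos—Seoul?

2

Kruskal: consider edges lightest-first.
Lagos—Riga (1): add — endpoints in different components.
Hanoi—Paris (3): add — endpoints in different components.
Lima—Sofia (5): add — endpoints in different components.
Delhi—Sofia (6): add — endpoints in different components.
Paris—Seoul (8): add — endpoints in different components.
Riga—Sofia (11): add — endpoints in different components.
Cairo—Sofia (12): add — endpoints in different components.
Cairo—Lagos (14): skip — Lagos and Cairo already connected.
Lagos—Seoul (15): add — endpoints in different components.
MST edge set: {Lagos—Riga, Hanoi—Paris, Lima—Sofia, Delhi—Sofia, Paris—Seoul, Riga—Sofia, Cairo—Sofia, Lagos—Seoul}.
Of the listed edges, {Lagos—Riga, Lagos—Seoul} are in the MST → 2.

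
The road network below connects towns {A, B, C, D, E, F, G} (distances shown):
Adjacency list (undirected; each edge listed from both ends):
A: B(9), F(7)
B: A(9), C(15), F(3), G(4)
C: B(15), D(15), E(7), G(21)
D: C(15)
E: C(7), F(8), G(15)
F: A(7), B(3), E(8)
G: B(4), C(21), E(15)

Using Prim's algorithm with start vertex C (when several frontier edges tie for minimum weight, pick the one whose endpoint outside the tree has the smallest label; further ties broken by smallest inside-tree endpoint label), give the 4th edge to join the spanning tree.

Prim, starting at C.
Step 1: frontier [C—E 7, B—C 15, C—D 15, C—G 21] → take C—E (7); add E.
Step 2: frontier [B—C 15, C—D 15, C—G 21, E—F 8, E—G 15] → take E—F (8); add F.
Step 3: frontier [B—C 15, C—D 15, C—G 21, E—G 15, B—F 3, A—F 7] → take B—F (3); add B.
Step 4: frontier [B—G 4, A—B 9, C—D 15, C—G 21, E—G 15, A—F 7] → take B—G (4); add G.
Step 5: frontier [A—B 9, C—D 15, A—F 7] → take A—F (7); add A.
Step 6: frontier [C—D 15] → take C—D (15); add D.
The 4th edge added is B—G.

B-G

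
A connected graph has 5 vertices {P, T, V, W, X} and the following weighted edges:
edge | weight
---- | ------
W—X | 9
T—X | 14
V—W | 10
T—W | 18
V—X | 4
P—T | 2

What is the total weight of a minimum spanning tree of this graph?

Prim, starting at T.
Step 1: frontier [P—T 2, T—X 14, T—W 18] → take P—T (2); add P.
Step 2: frontier [T—X 14, T—W 18] → take T—X (14); add X.
Step 3: frontier [T—W 18, V—X 4, W—X 9] → take V—X (4); add V.
Step 4: frontier [T—W 18, V—W 10, W—X 9] → take W—X (9); add W.
MST edges: P—T, T—X, V—X, W—X; total weight 2+14+4+9 = 29.

29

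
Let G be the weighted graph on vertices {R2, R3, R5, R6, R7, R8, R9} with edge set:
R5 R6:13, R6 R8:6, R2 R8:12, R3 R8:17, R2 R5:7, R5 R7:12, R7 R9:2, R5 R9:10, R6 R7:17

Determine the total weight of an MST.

54

Kruskal's algorithm — process edges by increasing weight (ties by edge label):
R7 R9 (2): add. Components now {R2} {R7,R9} {R5} {R6} {R3} {R8}
R6 R8 (6): add. Components now {R2} {R7,R9} {R5} {R6,R8} {R3}
R2 R5 (7): add. Components now {R2,R5} {R7,R9} {R6,R8} {R3}
R5 R9 (10): add. Components now {R2,R5,R7,R9} {R6,R8} {R3}
R2 R8 (12): add. Components now {R2,R5,R6,R7,R8,R9} {R3}
R5 R7 (12): skip — R7 and R5 already connected.
R5 R6 (13): skip — R5 and R6 already connected.
R3 R8 (17): add. Components now {R2,R3,R5,R6,R7,R8,R9}
MST edges: R7 R9, R6 R8, R2 R5, R5 R9, R2 R8, R3 R8; total weight 2+6+7+10+12+17 = 54.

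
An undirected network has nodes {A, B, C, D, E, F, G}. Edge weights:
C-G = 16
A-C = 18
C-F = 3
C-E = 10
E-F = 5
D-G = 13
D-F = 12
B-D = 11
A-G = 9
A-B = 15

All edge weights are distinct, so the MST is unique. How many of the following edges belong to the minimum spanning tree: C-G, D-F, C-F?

Kruskal: consider edges lightest-first.
C-F (3): add — endpoints in different components.
E-F (5): add — endpoints in different components.
A-G (9): add — endpoints in different components.
C-E (10): skip — C and E already connected.
B-D (11): add — endpoints in different components.
D-F (12): add — endpoints in different components.
D-G (13): add — endpoints in different components.
MST edge set: {C-F, E-F, A-G, B-D, D-F, D-G}.
Of the listed edges, {D-F, C-F} are in the MST → 2.

2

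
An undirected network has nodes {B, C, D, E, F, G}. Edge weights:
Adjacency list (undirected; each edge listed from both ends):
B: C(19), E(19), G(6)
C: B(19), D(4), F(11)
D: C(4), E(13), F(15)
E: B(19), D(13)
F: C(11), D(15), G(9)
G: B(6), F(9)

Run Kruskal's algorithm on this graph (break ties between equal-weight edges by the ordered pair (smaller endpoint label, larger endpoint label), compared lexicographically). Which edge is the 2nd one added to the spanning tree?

B-G

Sort edges by weight, then run Kruskal:
C—D (4): add. Components now {B} {C,D} {E} {F} {G}
B—G (6): add. Components now {B,G} {C,D} {E} {F}
F—G (9): add. Components now {B,F,G} {C,D} {E}
C—F (11): add. Components now {B,C,D,F,G} {E}
D—E (13): add. Components now {B,C,D,E,F,G}
The 2nd edge added is B—G.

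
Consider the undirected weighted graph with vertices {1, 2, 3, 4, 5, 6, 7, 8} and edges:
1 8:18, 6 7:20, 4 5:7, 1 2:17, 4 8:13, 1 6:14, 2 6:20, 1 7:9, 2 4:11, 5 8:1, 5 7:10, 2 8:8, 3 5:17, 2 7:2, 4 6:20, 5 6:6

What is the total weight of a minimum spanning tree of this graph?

50

Kruskal: consider edges lightest-first.
5 8 (1): add — endpoints in different components.
2 7 (2): add — endpoints in different components.
5 6 (6): add — endpoints in different components.
4 5 (7): add — endpoints in different components.
2 8 (8): add — endpoints in different components.
1 7 (9): add — endpoints in different components.
5 7 (10): skip — 5 and 7 already connected.
2 4 (11): skip — 2 and 4 already connected.
4 8 (13): skip — 4 and 8 already connected.
1 6 (14): skip — 1 and 6 already connected.
1 2 (17): skip — 1 and 2 already connected.
3 5 (17): add — endpoints in different components.
MST edges: 5 8, 2 7, 5 6, 4 5, 2 8, 1 7, 3 5; total weight 1+2+6+7+8+9+17 = 50.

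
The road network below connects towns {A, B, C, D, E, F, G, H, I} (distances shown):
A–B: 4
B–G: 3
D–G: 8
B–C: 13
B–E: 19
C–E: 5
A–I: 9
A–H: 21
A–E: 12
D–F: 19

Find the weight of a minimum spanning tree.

Grow the tree from B using Prim:
Step 1: frontier [B–G 3, A–B 4, B–C 13, B–E 19] → take B–G (3); add G.
Step 2: frontier [A–B 4, B–C 13, B–E 19, D–G 8] → take A–B (4); add A.
Step 3: frontier [A–I 9, A–E 12, A–H 21, B–C 13, B–E 19, D–G 8] → take D–G (8); add D.
Step 4: frontier [A–I 9, A–E 12, A–H 21, B–C 13, B–E 19, D–F 19] → take A–I (9); add I.
Step 5: frontier [A–E 12, A–H 21, B–C 13, B–E 19, D–F 19] → take A–E (12); add E.
Step 6: frontier [A–H 21, B–C 13, D–F 19, C–E 5] → take C–E (5); add C.
Step 7: frontier [A–H 21, D–F 19] → take D–F (19); add F.
Step 8: frontier [A–H 21] → take A–H (21); add H.
MST edges: B–G, A–B, D–G, A–I, A–E, C–E, D–F, A–H; total weight 3+4+8+9+12+5+19+21 = 81.

81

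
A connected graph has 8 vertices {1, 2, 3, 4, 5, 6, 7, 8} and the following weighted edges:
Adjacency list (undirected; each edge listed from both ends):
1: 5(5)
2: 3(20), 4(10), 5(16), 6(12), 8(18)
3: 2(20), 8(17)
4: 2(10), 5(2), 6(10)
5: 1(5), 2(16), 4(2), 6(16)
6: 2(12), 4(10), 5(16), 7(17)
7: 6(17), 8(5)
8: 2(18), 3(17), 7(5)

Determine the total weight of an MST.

Prim, starting at 7.
Step 1: cheapest edge leaving the tree is 7–8 (5); add 8.
Step 2: cheapest edge leaving the tree is 3–8 (17); add 3.
Step 3: cheapest edge leaving the tree is 6–7 (17); add 6.
Step 4: cheapest edge leaving the tree is 4–6 (10); add 4.
Step 5: cheapest edge leaving the tree is 4–5 (2); add 5.
Step 6: cheapest edge leaving the tree is 1–5 (5); add 1.
Step 7: cheapest edge leaving the tree is 2–4 (10); add 2.
MST edges: 7–8, 3–8, 6–7, 4–6, 4–5, 1–5, 2–4; total weight 5+17+17+10+2+5+10 = 66.

66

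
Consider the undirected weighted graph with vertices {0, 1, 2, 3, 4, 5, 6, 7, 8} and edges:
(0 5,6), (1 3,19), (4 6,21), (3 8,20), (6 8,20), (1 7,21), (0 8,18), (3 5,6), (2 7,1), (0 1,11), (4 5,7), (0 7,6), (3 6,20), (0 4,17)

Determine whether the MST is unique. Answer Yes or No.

Kruskal's algorithm — process edges by increasing weight (ties by edge label):
2 7 (1): add — endpoints in different components.
0 5 (6): add — endpoints in different components.
0 7 (6): add — endpoints in different components.
3 5 (6): add — endpoints in different components.
4 5 (7): add — endpoints in different components.
0 1 (11): add — endpoints in different components.
0 4 (17): skip — 0 and 4 already connected.
0 8 (18): add — endpoints in different components.
1 3 (19): skip — 1 and 3 already connected.
3 6 (20): add — endpoints in different components.
Non-tree edge 6 8 has weight 20, equal to the heaviest edge on its tree cycle — swapping gives another MST of the same weight. Not unique.

No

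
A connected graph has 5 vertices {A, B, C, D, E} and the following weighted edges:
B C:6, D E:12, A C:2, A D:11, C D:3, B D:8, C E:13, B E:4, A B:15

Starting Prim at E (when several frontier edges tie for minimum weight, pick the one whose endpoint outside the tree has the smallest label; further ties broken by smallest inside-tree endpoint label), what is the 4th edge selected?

C-D

Prim, starting at E.
Step 1: frontier [B E 4, D E 12, C E 13] → take B E (4); add B.
Step 2: frontier [B C 6, B D 8, A B 15, D E 12, C E 13] → take B C (6); add C.
Step 3: frontier [B D 8, A B 15, A C 2, C D 3, D E 12] → take A C (2); add A.
Step 4: frontier [A D 11, B D 8, C D 3, D E 12] → take C D (3); add D.
The 4th edge added is C D.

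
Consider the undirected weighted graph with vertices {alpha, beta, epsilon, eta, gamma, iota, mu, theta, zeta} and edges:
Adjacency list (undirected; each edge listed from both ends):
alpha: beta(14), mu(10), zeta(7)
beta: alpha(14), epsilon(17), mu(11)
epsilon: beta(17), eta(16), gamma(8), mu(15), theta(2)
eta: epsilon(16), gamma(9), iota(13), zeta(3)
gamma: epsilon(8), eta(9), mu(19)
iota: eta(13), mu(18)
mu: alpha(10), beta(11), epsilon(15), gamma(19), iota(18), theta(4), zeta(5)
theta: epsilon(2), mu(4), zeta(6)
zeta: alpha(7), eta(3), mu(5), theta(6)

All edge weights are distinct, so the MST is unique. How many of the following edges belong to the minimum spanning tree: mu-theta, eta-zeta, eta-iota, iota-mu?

3

Sort edges by weight, then run Kruskal:
epsilon-theta (2): add — endpoints in different components.
eta-zeta (3): add — endpoints in different components.
mu-theta (4): add — endpoints in different components.
mu-zeta (5): add — endpoints in different components.
theta-zeta (6): skip — zeta and theta already connected.
alpha-zeta (7): add — endpoints in different components.
epsilon-gamma (8): add — endpoints in different components.
eta-gamma (9): skip — gamma and eta already connected.
alpha-mu (10): skip — mu and alpha already connected.
beta-mu (11): add — endpoints in different components.
eta-iota (13): add — endpoints in different components.
MST edge set: {epsilon-theta, eta-zeta, mu-theta, mu-zeta, alpha-zeta, epsilon-gamma, beta-mu, eta-iota}.
Of the listed edges, {mu-theta, eta-zeta, eta-iota} are in the MST → 3.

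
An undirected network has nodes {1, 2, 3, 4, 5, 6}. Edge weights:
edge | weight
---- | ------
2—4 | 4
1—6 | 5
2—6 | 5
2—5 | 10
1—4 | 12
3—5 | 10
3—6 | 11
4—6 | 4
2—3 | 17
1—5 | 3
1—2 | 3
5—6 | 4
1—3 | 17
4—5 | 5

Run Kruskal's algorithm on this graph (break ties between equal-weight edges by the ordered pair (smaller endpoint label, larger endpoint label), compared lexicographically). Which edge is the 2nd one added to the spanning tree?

Kruskal's algorithm — process edges by increasing weight (ties by edge label):
1—2 (3): add. Components now {1,2} {3} {4} {5} {6}
1—5 (3): add. Components now {1,2,5} {3} {4} {6}
2—4 (4): add. Components now {1,2,4,5} {3} {6}
4—6 (4): add. Components now {1,2,4,5,6} {3}
5—6 (4): skip — 5 and 6 already connected.
1—6 (5): skip — 1 and 6 already connected.
2—6 (5): skip — 2 and 6 already connected.
4—5 (5): skip — 4 and 5 already connected.
2—5 (10): skip — 2 and 5 already connected.
3—5 (10): add. Components now {1,2,3,4,5,6}
The 2nd edge added is 1—5.

1-5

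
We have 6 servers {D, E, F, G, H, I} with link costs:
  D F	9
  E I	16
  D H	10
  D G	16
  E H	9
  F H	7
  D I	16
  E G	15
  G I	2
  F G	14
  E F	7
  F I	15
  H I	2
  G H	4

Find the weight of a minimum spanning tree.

Kruskal's algorithm — process edges by increasing weight (ties by edge label):
G I (2): add — endpoints in different components.
H I (2): add — endpoints in different components.
G H (4): skip — G and H already connected.
E F (7): add — endpoints in different components.
F H (7): add — endpoints in different components.
D F (9): add — endpoints in different components.
MST edges: G I, H I, E F, F H, D F; total weight 2+2+7+7+9 = 27.

27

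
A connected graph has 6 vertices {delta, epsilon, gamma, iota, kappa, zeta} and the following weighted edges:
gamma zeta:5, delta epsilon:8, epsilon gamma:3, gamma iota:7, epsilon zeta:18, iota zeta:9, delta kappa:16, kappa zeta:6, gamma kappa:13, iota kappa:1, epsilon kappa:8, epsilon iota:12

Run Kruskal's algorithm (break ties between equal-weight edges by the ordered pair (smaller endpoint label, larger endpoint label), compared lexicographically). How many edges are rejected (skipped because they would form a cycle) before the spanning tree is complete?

1

Kruskal: consider edges lightest-first.
iota kappa (1): add. Components now {delta} {gamma} {iota,kappa} {epsilon} {zeta}
epsilon gamma (3): add. Components now {delta} {epsilon,gamma} {iota,kappa} {zeta}
gamma zeta (5): add. Components now {delta} {epsilon,gamma,zeta} {iota,kappa}
kappa zeta (6): add. Components now {delta} {epsilon,gamma,iota,kappa,zeta}
gamma iota (7): skip — gamma and iota already connected.
delta epsilon (8): add. Components now {delta,epsilon,gamma,iota,kappa,zeta}
Edges rejected before the tree was complete: 1.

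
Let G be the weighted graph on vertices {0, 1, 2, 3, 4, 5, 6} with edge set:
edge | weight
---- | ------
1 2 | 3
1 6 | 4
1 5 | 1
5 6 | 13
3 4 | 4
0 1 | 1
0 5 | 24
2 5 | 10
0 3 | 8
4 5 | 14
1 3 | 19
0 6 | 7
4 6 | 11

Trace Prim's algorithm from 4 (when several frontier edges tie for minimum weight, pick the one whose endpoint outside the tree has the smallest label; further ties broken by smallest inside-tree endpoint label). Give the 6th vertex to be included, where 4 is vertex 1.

Prim's algorithm from 4:
Step 1: cheapest edge leaving the tree is 3 4 (4); add 3.
Step 2: cheapest edge leaving the tree is 0 3 (8); add 0.
Step 3: cheapest edge leaving the tree is 0 1 (1); add 1.
Step 4: cheapest edge leaving the tree is 1 5 (1); add 5.
Step 5: cheapest edge leaving the tree is 1 2 (3); add 2.
Step 6: cheapest edge leaving the tree is 1 6 (4); add 6.
Vertex order: 4, 3, 0, 1, 5, 2, 6. The 6th vertex is 2.

2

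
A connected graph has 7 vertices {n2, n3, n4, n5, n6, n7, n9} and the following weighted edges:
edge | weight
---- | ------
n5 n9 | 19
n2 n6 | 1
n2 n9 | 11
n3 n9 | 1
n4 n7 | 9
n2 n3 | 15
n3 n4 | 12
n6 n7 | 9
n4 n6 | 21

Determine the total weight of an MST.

Kruskal: consider edges lightest-first.
n2 n6 (1): add. Components now {n7} {n3} {n2,n6} {n9} {n5} {n4}
n3 n9 (1): add. Components now {n7} {n3,n9} {n2,n6} {n5} {n4}
n4 n7 (9): add. Components now {n4,n7} {n3,n9} {n2,n6} {n5}
n6 n7 (9): add. Components now {n2,n4,n6,n7} {n3,n9} {n5}
n2 n9 (11): add. Components now {n2,n3,n4,n6,n7,n9} {n5}
n3 n4 (12): skip — n3 and n4 already connected.
n2 n3 (15): skip — n3 and n2 already connected.
n5 n9 (19): add. Components now {n2,n3,n4,n5,n6,n7,n9}
MST edges: n2 n6, n3 n9, n4 n7, n6 n7, n2 n9, n5 n9; total weight 1+1+9+9+11+19 = 50.

50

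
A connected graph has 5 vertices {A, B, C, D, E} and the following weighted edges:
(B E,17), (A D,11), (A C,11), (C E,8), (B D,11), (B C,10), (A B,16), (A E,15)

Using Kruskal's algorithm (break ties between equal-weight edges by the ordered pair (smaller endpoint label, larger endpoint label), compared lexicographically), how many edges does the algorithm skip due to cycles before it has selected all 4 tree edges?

Kruskal: consider edges lightest-first.
C E (8): add — endpoints in different components.
B C (10): add — endpoints in different components.
A C (11): add — endpoints in different components.
A D (11): add — endpoints in different components.
Edges rejected before the tree was complete: 0.

0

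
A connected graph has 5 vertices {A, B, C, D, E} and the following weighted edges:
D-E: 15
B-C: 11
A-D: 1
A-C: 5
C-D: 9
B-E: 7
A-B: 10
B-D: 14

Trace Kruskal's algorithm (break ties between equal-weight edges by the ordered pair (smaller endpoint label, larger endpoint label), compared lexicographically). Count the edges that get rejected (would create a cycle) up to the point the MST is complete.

1

Sort edges by weight, then run Kruskal:
A-D (1): add — endpoints in different components.
A-C (5): add — endpoints in different components.
B-E (7): add — endpoints in different components.
C-D (9): skip — C and D already connected.
A-B (10): add — endpoints in different components.
Edges rejected before the tree was complete: 1.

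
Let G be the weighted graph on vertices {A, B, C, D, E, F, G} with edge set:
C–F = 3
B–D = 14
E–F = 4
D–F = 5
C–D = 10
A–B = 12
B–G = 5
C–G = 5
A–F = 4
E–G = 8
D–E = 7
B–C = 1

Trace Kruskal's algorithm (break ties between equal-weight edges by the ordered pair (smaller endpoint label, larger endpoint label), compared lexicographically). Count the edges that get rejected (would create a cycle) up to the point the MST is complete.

Kruskal: consider edges lightest-first.
B–C (1): add — endpoints in different components.
C–F (3): add — endpoints in different components.
A–F (4): add — endpoints in different components.
E–F (4): add — endpoints in different components.
B–G (5): add — endpoints in different components.
C–G (5): skip — C and G already connected.
D–F (5): add — endpoints in different components.
Edges rejected before the tree was complete: 1.

1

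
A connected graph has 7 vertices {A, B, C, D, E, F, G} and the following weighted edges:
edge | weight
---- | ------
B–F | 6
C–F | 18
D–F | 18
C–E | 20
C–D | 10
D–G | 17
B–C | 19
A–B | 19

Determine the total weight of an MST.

Prim's algorithm from C:
Step 1: frontier [C–D 10, C–F 18, B–C 19, C–E 20] → take C–D (10); add D.
Step 2: frontier [C–F 18, B–C 19, C–E 20, D–G 17, D–F 18] → take D–G (17); add G.
Step 3: frontier [C–F 18, B–C 19, C–E 20, D–F 18] → take C–F (18); add F.
Step 4: frontier [B–C 19, C–E 20, B–F 6] → take B–F (6); add B.
Step 5: frontier [A–B 19, C–E 20] → take A–B (19); add A.
Step 6: frontier [C–E 20] → take C–E (20); add E.
MST edges: C–D, D–G, C–F, B–F, A–B, C–E; total weight 10+17+18+6+19+20 = 90.

90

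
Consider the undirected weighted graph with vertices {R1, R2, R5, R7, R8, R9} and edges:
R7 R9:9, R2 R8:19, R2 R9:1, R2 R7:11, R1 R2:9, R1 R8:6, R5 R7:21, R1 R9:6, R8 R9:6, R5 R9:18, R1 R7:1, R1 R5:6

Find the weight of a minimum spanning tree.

20

Prim, starting at R5.
Step 1: frontier [R1 R5 6, R5 R9 18, R5 R7 21] → take R1 R5 (6); add R1.
Step 2: frontier [R1 R7 1, R1 R8 6, R1 R9 6, R1 R2 9, R5 R9 18, R5 R7 21] → take R1 R7 (1); add R7.
Step 3: frontier [R1 R8 6, R1 R9 6, R1 R2 9, R5 R9 18, R7 R9 9, R2 R7 11] → take R1 R8 (6); add R8.
Step 4: frontier [R1 R9 6, R1 R2 9, R5 R9 18, R7 R9 9, R2 R7 11, R8 R9 6, R2 R8 19] → take R1 R9 (6); add R9.
Step 5: frontier [R1 R2 9, R2 R7 11, R2 R8 19, R2 R9 1] → take R2 R9 (1); add R2.
MST edges: R1 R5, R1 R7, R1 R8, R1 R9, R2 R9; total weight 6+1+6+6+1 = 20.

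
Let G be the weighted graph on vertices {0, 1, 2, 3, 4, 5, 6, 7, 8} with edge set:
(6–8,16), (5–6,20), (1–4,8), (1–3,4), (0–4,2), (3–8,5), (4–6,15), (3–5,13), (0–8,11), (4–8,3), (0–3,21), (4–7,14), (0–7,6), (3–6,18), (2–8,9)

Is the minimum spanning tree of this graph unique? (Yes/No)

Yes

Kruskal: consider edges lightest-first.
0–4 (2): add — endpoints in different components.
4–8 (3): add — endpoints in different components.
1–3 (4): add — endpoints in different components.
3–8 (5): add — endpoints in different components.
0–7 (6): add — endpoints in different components.
1–4 (8): skip — 1 and 4 already connected.
2–8 (9): add — endpoints in different components.
0–8 (11): skip — 0 and 8 already connected.
3–5 (13): add — endpoints in different components.
4–7 (14): skip — 4 and 7 already connected.
4–6 (15): add — endpoints in different components.
Every non-tree edge has weight strictly greater than the heaviest edge on the tree path between its endpoints, so the MST is unique.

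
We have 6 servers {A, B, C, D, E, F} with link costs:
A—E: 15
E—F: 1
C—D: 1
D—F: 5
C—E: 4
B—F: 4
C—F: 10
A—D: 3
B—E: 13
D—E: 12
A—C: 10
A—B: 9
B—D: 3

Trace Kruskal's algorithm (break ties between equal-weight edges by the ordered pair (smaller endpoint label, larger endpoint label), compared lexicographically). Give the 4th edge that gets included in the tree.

Sort edges by weight, then run Kruskal:
C—D (1): add — endpoints in different components.
E—F (1): add — endpoints in different components.
A—D (3): add — endpoints in different components.
B—D (3): add — endpoints in different components.
B—F (4): add — endpoints in different components.
The 4th edge added is B—D.

B-D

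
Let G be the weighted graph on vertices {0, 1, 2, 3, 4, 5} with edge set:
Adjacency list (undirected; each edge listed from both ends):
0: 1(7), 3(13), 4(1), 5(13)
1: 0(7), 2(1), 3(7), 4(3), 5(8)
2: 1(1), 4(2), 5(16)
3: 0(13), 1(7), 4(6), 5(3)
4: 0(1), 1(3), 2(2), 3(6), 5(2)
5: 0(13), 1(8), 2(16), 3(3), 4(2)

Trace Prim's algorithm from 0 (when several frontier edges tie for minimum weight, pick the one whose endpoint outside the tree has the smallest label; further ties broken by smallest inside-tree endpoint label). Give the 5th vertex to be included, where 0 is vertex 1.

Prim, starting at 0.
Step 1: frontier [0 4 1, 0 1 7, 0 3 13, 0 5 13] → take 0 4 (1); add 4.
Step 2: frontier [0 1 7, 0 3 13, 0 5 13, 2 4 2, 4 5 2, 1 4 3, 3 4 6] → take 2 4 (2); add 2.
Step 3: frontier [0 1 7, 0 3 13, 0 5 13, 1 2 1, 2 5 16, 4 5 2, 1 4 3, 3 4 6] → take 1 2 (1); add 1.
Step 4: frontier [0 3 13, 0 5 13, 1 3 7, 1 5 8, 2 5 16, 4 5 2, 3 4 6] → take 4 5 (2); add 5.
Step 5: frontier [0 3 13, 1 3 7, 3 4 6, 3 5 3] → take 3 5 (3); add 3.
Vertex order: 0, 4, 2, 1, 5, 3. The 5th vertex is 5.

5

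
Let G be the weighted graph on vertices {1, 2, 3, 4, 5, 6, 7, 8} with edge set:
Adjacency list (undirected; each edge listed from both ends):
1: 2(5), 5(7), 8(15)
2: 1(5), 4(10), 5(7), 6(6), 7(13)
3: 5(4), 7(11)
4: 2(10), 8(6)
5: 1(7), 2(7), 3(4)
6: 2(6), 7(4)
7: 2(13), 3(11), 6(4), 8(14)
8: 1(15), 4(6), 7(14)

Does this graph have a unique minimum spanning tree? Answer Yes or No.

Kruskal's algorithm — process edges by increasing weight (ties by edge label):
3–5 (4): add — endpoints in different components.
6–7 (4): add — endpoints in different components.
1–2 (5): add — endpoints in different components.
2–6 (6): add — endpoints in different components.
4–8 (6): add — endpoints in different components.
1–5 (7): add — endpoints in different components.
2–5 (7): skip — 2 and 5 already connected.
2–4 (10): add — endpoints in different components.
Non-tree edge 2–5 has weight 7, equal to the heaviest edge on its tree cycle — swapping gives another MST of the same weight. Not unique.

No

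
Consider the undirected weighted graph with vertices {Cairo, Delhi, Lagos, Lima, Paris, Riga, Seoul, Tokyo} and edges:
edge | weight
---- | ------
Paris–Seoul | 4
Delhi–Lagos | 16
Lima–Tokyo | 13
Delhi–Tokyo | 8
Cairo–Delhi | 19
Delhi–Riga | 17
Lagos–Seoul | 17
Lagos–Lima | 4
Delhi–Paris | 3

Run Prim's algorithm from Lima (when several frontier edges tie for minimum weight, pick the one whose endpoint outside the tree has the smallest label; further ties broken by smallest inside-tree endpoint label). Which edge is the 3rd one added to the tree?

Prim's algorithm from Lima:
Step 1: frontier [Lagos–Lima 4, Lima–Tokyo 13] → take Lagos–Lima (4); add Lagos.
Step 2: frontier [Delhi–Lagos 16, Lagos–Seoul 17, Lima–Tokyo 13] → take Lima–Tokyo (13); add Tokyo.
Step 3: frontier [Delhi–Lagos 16, Lagos–Seoul 17, Delhi–Tokyo 8] → take Delhi–Tokyo (8); add Delhi.
Step 4: frontier [Delhi–Paris 3, Delhi–Riga 17, Cairo–Delhi 19, Lagos–Seoul 17] → take Delhi–Paris (3); add Paris.
Step 5: frontier [Delhi–Riga 17, Cairo–Delhi 19, Lagos–Seoul 17, Paris–Seoul 4] → take Paris–Seoul (4); add Seoul.
Step 6: frontier [Delhi–Riga 17, Cairo–Delhi 19] → take Delhi–Riga (17); add Riga.
Step 7: frontier [Cairo–Delhi 19] → take Cairo–Delhi (19); add Cairo.
The 3rd edge added is Delhi–Tokyo.

Delhi-Tokyo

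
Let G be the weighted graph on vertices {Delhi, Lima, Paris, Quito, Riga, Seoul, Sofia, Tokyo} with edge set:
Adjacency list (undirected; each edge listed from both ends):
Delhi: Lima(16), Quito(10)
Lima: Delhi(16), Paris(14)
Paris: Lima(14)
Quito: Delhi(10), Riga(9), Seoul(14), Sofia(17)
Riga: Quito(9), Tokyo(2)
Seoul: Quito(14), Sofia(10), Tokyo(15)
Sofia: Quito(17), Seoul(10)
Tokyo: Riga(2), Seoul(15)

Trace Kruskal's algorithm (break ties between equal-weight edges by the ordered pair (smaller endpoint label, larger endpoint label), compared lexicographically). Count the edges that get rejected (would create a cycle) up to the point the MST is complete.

1

Kruskal: consider edges lightest-first.
Riga-Tokyo (2): add — endpoints in different components.
Quito-Riga (9): add — endpoints in different components.
Delhi-Quito (10): add — endpoints in different components.
Seoul-Sofia (10): add — endpoints in different components.
Lima-Paris (14): add — endpoints in different components.
Quito-Seoul (14): add — endpoints in different components.
Seoul-Tokyo (15): skip — Tokyo and Seoul already connected.
Delhi-Lima (16): add — endpoints in different components.
Edges rejected before the tree was complete: 1.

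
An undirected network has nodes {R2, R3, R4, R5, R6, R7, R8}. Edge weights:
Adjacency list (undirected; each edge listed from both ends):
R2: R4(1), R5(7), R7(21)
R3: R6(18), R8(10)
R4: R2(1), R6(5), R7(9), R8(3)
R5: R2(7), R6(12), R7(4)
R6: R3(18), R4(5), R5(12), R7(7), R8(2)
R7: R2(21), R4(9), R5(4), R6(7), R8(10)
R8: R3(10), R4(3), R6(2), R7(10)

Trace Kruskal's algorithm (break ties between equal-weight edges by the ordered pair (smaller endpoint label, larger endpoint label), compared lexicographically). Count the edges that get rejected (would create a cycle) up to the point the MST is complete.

3

Kruskal's algorithm — process edges by increasing weight (ties by edge label):
R2-R4 (1): add. Components now {R3} {R7} {R2,R4} {R5} {R8} {R6}
R6-R8 (2): add. Components now {R3} {R7} {R2,R4} {R5} {R6,R8}
R4-R8 (3): add. Components now {R3} {R7} {R2,R4,R6,R8} {R5}
R5-R7 (4): add. Components now {R3} {R5,R7} {R2,R4,R6,R8}
R4-R6 (5): skip — R4 and R6 already connected.
R2-R5 (7): add. Components now {R3} {R2,R4,R5,R6,R7,R8}
R6-R7 (7): skip — R7 and R6 already connected.
R4-R7 (9): skip — R7 and R4 already connected.
R3-R8 (10): add. Components now {R2,R3,R4,R5,R6,R7,R8}
Edges rejected before the tree was complete: 3.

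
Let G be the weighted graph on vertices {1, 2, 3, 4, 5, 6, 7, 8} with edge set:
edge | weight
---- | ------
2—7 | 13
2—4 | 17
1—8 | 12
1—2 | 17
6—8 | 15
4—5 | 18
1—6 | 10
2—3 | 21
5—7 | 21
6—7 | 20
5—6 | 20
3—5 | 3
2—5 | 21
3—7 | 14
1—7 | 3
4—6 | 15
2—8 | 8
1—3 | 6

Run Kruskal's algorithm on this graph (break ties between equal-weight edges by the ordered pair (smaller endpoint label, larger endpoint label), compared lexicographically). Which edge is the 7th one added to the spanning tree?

Kruskal: consider edges lightest-first.
1—7 (3): add — endpoints in different components.
3—5 (3): add — endpoints in different components.
1—3 (6): add — endpoints in different components.
2—8 (8): add — endpoints in different components.
1—6 (10): add — endpoints in different components.
1—8 (12): add — endpoints in different components.
2—7 (13): skip — 2 and 7 already connected.
3—7 (14): skip — 3 and 7 already connected.
4—6 (15): add — endpoints in different components.
The 7th edge added is 4—6.

4-6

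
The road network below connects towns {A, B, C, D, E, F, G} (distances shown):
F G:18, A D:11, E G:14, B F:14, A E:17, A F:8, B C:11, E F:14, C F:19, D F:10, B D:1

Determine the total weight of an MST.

58

Prim's algorithm from G:
Step 1: frontier [E G 14, F G 18] → take E G (14); add E.
Step 2: frontier [E F 14, A E 17, F G 18] → take E F (14); add F.
Step 3: frontier [A E 17, A F 8, D F 10, B F 14, C F 19] → take A F (8); add A.
Step 4: frontier [A D 11, D F 10, B F 14, C F 19] → take D F (10); add D.
Step 5: frontier [B D 1, B F 14, C F 19] → take B D (1); add B.
Step 6: frontier [B C 11, C F 19] → take B C (11); add C.
MST edges: E G, E F, A F, D F, B D, B C; total weight 14+14+8+10+1+11 = 58.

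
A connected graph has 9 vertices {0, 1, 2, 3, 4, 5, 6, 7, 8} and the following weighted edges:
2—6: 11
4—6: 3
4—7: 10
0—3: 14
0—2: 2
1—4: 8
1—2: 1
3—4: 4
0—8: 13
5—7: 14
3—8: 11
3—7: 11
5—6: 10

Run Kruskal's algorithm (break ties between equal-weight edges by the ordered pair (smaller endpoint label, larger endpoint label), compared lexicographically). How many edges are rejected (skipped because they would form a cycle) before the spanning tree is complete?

2

Kruskal's algorithm — process edges by increasing weight (ties by edge label):
1—2 (1): add — endpoints in different components.
0—2 (2): add — endpoints in different components.
4—6 (3): add — endpoints in different components.
3—4 (4): add — endpoints in different components.
1—4 (8): add — endpoints in different components.
4—7 (10): add — endpoints in different components.
5—6 (10): add — endpoints in different components.
2—6 (11): skip — 2 and 6 already connected.
3—7 (11): skip — 3 and 7 already connected.
3—8 (11): add — endpoints in different components.
Edges rejected before the tree was complete: 2.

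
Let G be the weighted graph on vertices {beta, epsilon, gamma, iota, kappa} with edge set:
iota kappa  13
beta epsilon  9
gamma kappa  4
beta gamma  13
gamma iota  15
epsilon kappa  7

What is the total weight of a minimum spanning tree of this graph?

Kruskal: consider edges lightest-first.
gamma kappa (4): add. Components now {gamma,kappa} {epsilon} {iota} {beta}
epsilon kappa (7): add. Components now {epsilon,gamma,kappa} {iota} {beta}
beta epsilon (9): add. Components now {beta,epsilon,gamma,kappa} {iota}
beta gamma (13): skip — beta and gamma already connected.
iota kappa (13): add. Components now {beta,epsilon,gamma,iota,kappa}
MST edges: gamma kappa, epsilon kappa, beta epsilon, iota kappa; total weight 4+7+9+13 = 33.

33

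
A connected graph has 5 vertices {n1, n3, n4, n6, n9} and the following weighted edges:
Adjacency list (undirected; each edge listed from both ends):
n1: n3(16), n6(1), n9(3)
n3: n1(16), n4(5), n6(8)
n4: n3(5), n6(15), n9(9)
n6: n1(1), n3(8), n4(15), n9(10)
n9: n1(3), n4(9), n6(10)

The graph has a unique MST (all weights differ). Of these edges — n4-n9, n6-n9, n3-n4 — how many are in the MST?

1

Sort edges by weight, then run Kruskal:
n1-n6 (1): add. Components now {n1,n6} {n4} {n9} {n3}
n1-n9 (3): add. Components now {n1,n6,n9} {n4} {n3}
n3-n4 (5): add. Components now {n1,n6,n9} {n3,n4}
n3-n6 (8): add. Components now {n1,n3,n4,n6,n9}
MST edge set: {n1-n6, n1-n9, n3-n4, n3-n6}.
Of the listed edges, {n3-n4} are in the MST → 1.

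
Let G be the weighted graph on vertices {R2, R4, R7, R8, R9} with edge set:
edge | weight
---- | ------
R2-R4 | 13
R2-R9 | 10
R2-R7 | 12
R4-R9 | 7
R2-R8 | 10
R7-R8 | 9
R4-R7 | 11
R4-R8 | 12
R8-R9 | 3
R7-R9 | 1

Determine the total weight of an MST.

21

Grow the tree from R2 using Prim:
Step 1: frontier [R2-R8 10, R2-R9 10, R2-R7 12, R2-R4 13] → take R2-R8 (10); add R8.
Step 2: frontier [R2-R9 10, R2-R7 12, R2-R4 13, R8-R9 3, R7-R8 9, R4-R8 12] → take R8-R9 (3); add R9.
Step 3: frontier [R2-R7 12, R2-R4 13, R7-R8 9, R4-R8 12, R7-R9 1, R4-R9 7] → take R7-R9 (1); add R7.
Step 4: frontier [R2-R4 13, R4-R7 11, R4-R8 12, R4-R9 7] → take R4-R9 (7); add R4.
MST edges: R2-R8, R8-R9, R7-R9, R4-R9; total weight 10+3+1+7 = 21.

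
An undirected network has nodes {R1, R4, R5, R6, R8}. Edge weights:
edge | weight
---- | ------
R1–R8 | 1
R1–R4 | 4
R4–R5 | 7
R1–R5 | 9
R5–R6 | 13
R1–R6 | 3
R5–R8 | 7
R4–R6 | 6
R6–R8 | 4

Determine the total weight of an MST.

Kruskal: consider edges lightest-first.
R1–R8 (1): add. Components now {R6} {R1,R8} {R5} {R4}
R1–R6 (3): add. Components now {R1,R6,R8} {R5} {R4}
R1–R4 (4): add. Components now {R1,R4,R6,R8} {R5}
R6–R8 (4): skip — R6 and R8 already connected.
R4–R6 (6): skip — R6 and R4 already connected.
R4–R5 (7): add. Components now {R1,R4,R5,R6,R8}
MST edges: R1–R8, R1–R6, R1–R4, R4–R5; total weight 1+3+4+7 = 15.

15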